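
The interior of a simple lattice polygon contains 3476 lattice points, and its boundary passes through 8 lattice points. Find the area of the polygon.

Pick's theorem states A = I + B/2 − 1, so A = 3476 + 8/2 − 1 = 3479.

3479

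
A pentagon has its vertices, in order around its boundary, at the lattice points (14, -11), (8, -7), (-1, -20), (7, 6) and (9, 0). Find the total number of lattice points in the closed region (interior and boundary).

103

The shoelace formula gives twice the area as |(14·(-7) − 8·(-11)) + (8·(-20) − (-1)·(-7)) + ((-1)·6 − 7·(-20)) + (7·0 − 9·6) + (9·(-11) − 14·0)| = 196, so the area is 98.
Along each edge there are gcd(|Δx|,|Δy|)+1 lattice points, so counting each shared vertex once the boundary has gcd(6,4) + gcd(9,13) + gcd(8,26) + gcd(2,6) + gcd(5,11) = 2+1+2+2+1 = 8.
Pick's theorem gives I = A − B/2 + 1 = 98 − 8/2 + 1 = 95, so the closed region contains I + B = 95 + 8 = 103 lattice points.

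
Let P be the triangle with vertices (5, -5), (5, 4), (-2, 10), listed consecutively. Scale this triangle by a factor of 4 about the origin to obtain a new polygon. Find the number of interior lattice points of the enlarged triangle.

By the shoelace formula, twice the signed area is |(5·4 − 5·(-5)) + (5·10 − (-2)·4) + ((-2)·(-5) − 5·10)| = 63, so the area is 31.5.
The number of boundary lattice points is Σ gcd(|Δx|,|Δy|) = gcd(0,9) + gcd(7,6) + gcd(7,15) = 9+1+1 = 11.
Scaling by 4 multiplies the area by 4² = 16 (so the new area is 504) and multiplies the boundary lattice-point count by 4, giving 44.
By Pick's theorem, the interior count of the dilated polygon is 504 − 44/2 + 1 = 483.

483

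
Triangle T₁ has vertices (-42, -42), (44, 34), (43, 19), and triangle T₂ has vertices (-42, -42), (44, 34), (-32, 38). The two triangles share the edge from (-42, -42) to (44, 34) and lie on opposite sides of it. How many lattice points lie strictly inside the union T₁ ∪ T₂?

The union is the simple quadrilateral with vertices (-42, -42), (43, 19), (44, 34), (-32, 38) in order.
The shoelace formula gives twice the area as |[(-42)·19 − 43·(-42)] + [43·34 − 44·19] + [44·38 − (-32)·34] + [(-32)·(-42) − (-42)·38]| = 7334, so the area is 3667.
The number of boundary lattice points is Σ gcd(|Δx|,|Δy|) = gcd(85,61) + gcd(1,15) + gcd(76,4) + gcd(10,80) = 1+1+4+10 = 16.
By Pick's theorem I = A − B/2 + 1 = 3667 − 16/2 + 1 = 3660.

3660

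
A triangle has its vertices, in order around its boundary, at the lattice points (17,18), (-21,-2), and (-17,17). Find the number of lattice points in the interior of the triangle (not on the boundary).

320

The shoelace formula gives twice the area as |[17·(-2) − (-21)·18] + [(-21)·17 − (-17)·(-2)] + [(-17)·18 − 17·17]| = 642, so the area is 321.
The number of boundary lattice points is Σ gcd(|Δx|,|Δy|) = gcd(38,20) + gcd(4,19) + gcd(34,1) = 2+1+1 = 4.
By Pick's theorem A = I + B/2 − 1, so I = 321 − 4/2 + 1 = 320.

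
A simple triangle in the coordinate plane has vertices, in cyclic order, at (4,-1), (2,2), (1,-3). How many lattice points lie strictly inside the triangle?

6

Using the shoelace formula, 2A = |[4·2 − 2·(-1)] + [2·(-3) − 1·2] + [1·(-1) − 4·(-3)]| = 13, so the area is 13/2.
The number of boundary lattice points is Σ gcd(|Δx|,|Δy|) = gcd(2,3) + gcd(1,5) + gcd(3,2) = 1+1+1 = 3.
Pick's theorem gives I = A − B/2 + 1 = 13/2 − 3/2 + 1 = 6.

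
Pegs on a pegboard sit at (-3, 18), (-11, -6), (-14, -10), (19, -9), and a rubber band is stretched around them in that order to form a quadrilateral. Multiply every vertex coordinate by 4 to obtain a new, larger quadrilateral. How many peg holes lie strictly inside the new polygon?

6963

Using the shoelace formula, 2A = |((-3)·(-6) − (-11)·18) + ((-11)·(-10) − (-14)·(-6)) + ((-14)·(-9) − 19·(-10)) + (19·18 − (-3)·(-9))| = 873, so the area is 436.5.
Summing gcd(|Δx|,|Δy|) over the edges gives the boundary count: gcd(8,24) + gcd(3,4) + gcd(33,1) + gcd(22,27) = 8+1+1+1 = 11.
Scaling by 4 multiplies the area by 4² = 16 (so the new area is 6984) and multiplies the boundary lattice-point count by 4, giving 44.
By Pick's theorem, the interior count of the dilated polygon is 6984 − 44/2 + 1 = 6963.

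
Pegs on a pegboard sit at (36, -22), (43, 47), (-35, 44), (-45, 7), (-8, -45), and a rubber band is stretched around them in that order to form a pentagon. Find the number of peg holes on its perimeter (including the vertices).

The number of boundary lattice points is Σ gcd(|Δx|,|Δy|) = gcd(7,69) + gcd(78,3) + gcd(10,37) + gcd(37,52) + gcd(44,23) = 1+3+1+1+1 = 7.

7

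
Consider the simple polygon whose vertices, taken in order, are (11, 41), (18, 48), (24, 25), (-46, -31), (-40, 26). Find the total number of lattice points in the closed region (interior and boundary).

By the shoelace formula, twice the signed area is |(11·48 − 18·41) + (18·25 − 24·48) + (24·(-31) − (-46)·25) + ((-46)·26 − (-40)·(-31)) + ((-40)·41 − 11·26)| = 4868, so the area is 2434.
Summing gcd(|Δx|,|Δy|) over the edges gives the boundary count: gcd(7,7) + gcd(6,23) + gcd(70,56) + gcd(6,57) + gcd(51,15) = 7+1+14+3+3 = 28.
Pick's theorem gives I = A − B/2 + 1 = 2434 − 28/2 + 1 = 2421, so the closed region contains I + B = 2421 + 28 = 2449 lattice points.

2449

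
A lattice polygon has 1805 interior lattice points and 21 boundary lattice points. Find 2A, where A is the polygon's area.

3629

By Pick's theorem, A = I + B/2 − 1 = 1805 + 21/2 − 1 = 3629/2.
Hence 2A = 3629.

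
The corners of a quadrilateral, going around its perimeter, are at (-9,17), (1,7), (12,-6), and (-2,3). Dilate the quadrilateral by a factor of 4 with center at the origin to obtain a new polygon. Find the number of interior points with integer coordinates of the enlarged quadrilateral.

1187

By the shoelace formula, twice the signed area is |[(-9)·7 − 1·17] + [1·(-6) − 12·7] + [12·3 − (-2)·(-6)] + [(-2)·17 − (-9)·3]| = 153, so the area is 153/2.
The number of boundary lattice points is Σ gcd(|Δx|,|Δy|) = gcd(10,10) + gcd(11,13) + gcd(14,9) + gcd(7,14) = 10+1+1+7 = 19.
Scaling by 4 multiplies the area by 4² = 16 (so the new area is 1224) and multiplies the boundary lattice-point count by 4, giving 76.
By Pick's theorem, the interior count of the dilated polygon is 1224 − 76/2 + 1 = 1187.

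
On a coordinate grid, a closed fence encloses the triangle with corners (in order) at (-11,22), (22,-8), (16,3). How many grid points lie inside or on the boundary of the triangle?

95

Using the shoelace formula, 2A = |[(-11)·(-8) − 22·22] + [22·3 − 16·(-8)] + [16·22 − (-11)·3]| = 183, so the area is 183/2.
The number of boundary lattice points is Σ gcd(|Δx|,|Δy|) = gcd(33,30) + gcd(6,11) + gcd(27,19) = 3+1+1 = 5.
Pick's theorem gives I = A − B/2 + 1 = 183/2 − 5/2 + 1 = 90, so the closed region contains I + B = 90 + 5 = 95 lattice points.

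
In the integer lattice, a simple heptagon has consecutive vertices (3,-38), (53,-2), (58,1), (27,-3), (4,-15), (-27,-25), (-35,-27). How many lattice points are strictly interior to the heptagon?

The shoelace formula gives twice the area as |(3·(-2) − 53·(-38)) + (53·1 − 58·(-2)) + (58·(-3) − 27·1) + (27·(-15) − 4·(-3)) + (4·(-25) − (-27)·(-15)) + ((-27)·(-27) − (-35)·(-25)) + ((-35)·(-38) − 3·(-27))| = 2343, so the area is 1171.5.
Summing gcd(|Δx|,|Δy|) over the edges gives the boundary count: gcd(50,36) + gcd(5,3) + gcd(31,4) + gcd(23,12) + gcd(31,10) + gcd(8,2) + gcd(38,11) = 2+1+1+1+1+2+1 = 9.
Pick's theorem gives I = A − B/2 + 1 = 1171.5 − 9/2 + 1 = 1168.

1168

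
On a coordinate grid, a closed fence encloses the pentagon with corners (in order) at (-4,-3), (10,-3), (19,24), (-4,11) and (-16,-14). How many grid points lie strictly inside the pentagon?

422

The shoelace formula gives twice the area as |((-4)·(-3) − 10·(-3)) + (10·24 − 19·(-3)) + (19·11 − (-4)·24) + ((-4)·(-14) − (-16)·11) + ((-16)·(-3) − (-4)·(-14))| = 868, so the area is 434.
The number of boundary lattice points is Σ gcd(|Δx|,|Δy|) = gcd(14,0) + gcd(9,27) + gcd(23,13) + gcd(12,25) + gcd(12,11) = 14+9+1+1+1 = 26.
By Pick's theorem A = I + B/2 − 1, so I = 434 − 26/2 + 1 = 422.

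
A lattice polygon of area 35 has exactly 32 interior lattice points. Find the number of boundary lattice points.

8

Pick's theorem gives A = I + B/2 − 1, so B = 2(A − I + 1) = 2(35 − 32 + 1) = 8.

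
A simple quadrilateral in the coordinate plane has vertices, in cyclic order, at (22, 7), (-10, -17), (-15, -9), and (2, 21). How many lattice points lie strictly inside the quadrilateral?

The shoelace formula gives twice the area as |(22·(-17) − (-10)·7) + ((-10)·(-9) − (-15)·(-17)) + ((-15)·21 − 2·(-9)) + (2·7 − 22·21)| = 1214, so the area is 607.
The number of boundary lattice points is Σ gcd(|Δx|,|Δy|) = gcd(32,24) + gcd(5,8) + gcd(17,30) + gcd(20,14) = 8+1+1+2 = 12.
Pick's theorem gives I = A − B/2 + 1 = 607 − 12/2 + 1 = 602.

602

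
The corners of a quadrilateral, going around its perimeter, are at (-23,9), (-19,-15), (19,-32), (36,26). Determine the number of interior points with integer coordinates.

Using the shoelace formula, 2A = |[(-23)·(-15) − (-19)·9] + [(-19)·(-32) − 19·(-15)] + [19·26 − 36·(-32)] + [36·9 − (-23)·26]| = 3977, so the area is 3977/2.
Summing gcd(|Δx|,|Δy|) over the edges gives the boundary count: gcd(4,24) + gcd(38,17) + gcd(17,58) + gcd(59,17) = 4+1+1+1 = 7.
By Pick's theorem A = I + B/2 − 1, so I = 3977/2 − 7/2 + 1 = 1986.

1986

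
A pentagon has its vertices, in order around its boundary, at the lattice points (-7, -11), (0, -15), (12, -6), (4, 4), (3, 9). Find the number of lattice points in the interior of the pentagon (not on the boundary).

198

By the shoelace formula, twice the signed area is |((-7)·(-15) − 0·(-11)) + (0·(-6) − 12·(-15)) + (12·4 − 4·(-6)) + (4·9 − 3·4) + (3·(-11) − (-7)·9)| = 411, so the area is 411/2.
Summing gcd(|Δx|,|Δy|) over the edges gives the boundary count: gcd(7,4) + gcd(12,9) + gcd(8,10) + gcd(1,5) + gcd(10,20) = 1+3+2+1+10 = 17.
Pick's theorem gives I = A − B/2 + 1 = 411/2 − 17/2 + 1 = 198.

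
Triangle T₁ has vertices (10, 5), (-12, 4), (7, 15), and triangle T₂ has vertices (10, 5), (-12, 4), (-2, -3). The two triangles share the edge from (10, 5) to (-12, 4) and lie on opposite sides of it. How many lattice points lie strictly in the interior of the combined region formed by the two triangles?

The union is the simple quadrilateral with vertices (10, 5), (7, 15), (-12, 4), (-2, -3) in order.
Using the shoelace formula, 2A = |(10·15 − 7·5) + (7·4 − (-12)·15) + ((-12)·(-3) − (-2)·4) + ((-2)·5 − 10·(-3))| = 387, so the area is 193.5.
Along each edge there are gcd(|Δx|,|Δy|)+1 lattice points, so counting each shared vertex once the boundary has gcd(3,10) + gcd(19,11) + gcd(10,7) + gcd(12,8) = 1+1+1+4 = 7.
By Pick's theorem I = A − B/2 + 1 = 193.5 − 7/2 + 1 = 191.

191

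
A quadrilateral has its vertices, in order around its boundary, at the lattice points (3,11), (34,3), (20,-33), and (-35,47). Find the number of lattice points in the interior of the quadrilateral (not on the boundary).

1140

Using the shoelace formula, 2A = |(3·3 − 34·11) + (34·(-33) − 20·3) + (20·47 − (-35)·(-33)) + ((-35)·11 − 3·47)| = 2288, so the area is 1144.
The number of boundary lattice points is Σ gcd(|Δx|,|Δy|) = gcd(31,8) + gcd(14,36) + gcd(55,80) + gcd(38,36) = 1+2+5+2 = 10.
By Pick's theorem A = I + B/2 − 1, so I = 1144 − 10/2 + 1 = 1140.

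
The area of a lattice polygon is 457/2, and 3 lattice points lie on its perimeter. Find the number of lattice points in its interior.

228

Pick's theorem A = I + B/2 − 1 rearranges to I = A − B/2 + 1 = 457/2 − 3/2 + 1 = 228.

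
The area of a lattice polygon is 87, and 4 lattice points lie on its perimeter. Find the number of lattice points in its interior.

86

From Pick's theorem, I = A − B/2 + 1 = 87 − 4/2 + 1 = 86.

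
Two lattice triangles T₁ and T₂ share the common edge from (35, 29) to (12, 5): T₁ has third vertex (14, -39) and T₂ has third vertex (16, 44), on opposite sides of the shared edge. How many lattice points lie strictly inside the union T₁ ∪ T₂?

The union is the simple quadrilateral with vertices (35, 29), (14, -39), (12, 5), (16, 44) in order.
By the shoelace formula, twice the signed area is |(35·(-39) − 14·29) + (14·5 − 12·(-39)) + (12·44 − 16·5) + (16·29 − 35·44)| = 1861, so the area is 930.5.
The number of boundary lattice points is Σ gcd(|Δx|,|Δy|) = gcd(21,68) + gcd(2,44) + gcd(4,39) + gcd(19,15) = 1+2+1+1 = 5.
By Pick's theorem I = A − B/2 + 1 = 930.5 − 5/2 + 1 = 929.

929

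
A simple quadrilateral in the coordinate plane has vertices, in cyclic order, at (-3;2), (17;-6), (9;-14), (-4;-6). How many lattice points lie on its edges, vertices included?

Along each edge there are gcd(|Δx|,|Δy|)+1 lattice points, so counting each shared vertex once the boundary has gcd(20,8) + gcd(8,8) + gcd(13,8) + gcd(1,8) = 4+8+1+1 = 14.

14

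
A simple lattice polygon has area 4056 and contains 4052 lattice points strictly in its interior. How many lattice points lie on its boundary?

10

Pick's theorem gives A = I + B/2 − 1, so B = 2(A − I + 1) = 2(4056 − 4052 + 1) = 10.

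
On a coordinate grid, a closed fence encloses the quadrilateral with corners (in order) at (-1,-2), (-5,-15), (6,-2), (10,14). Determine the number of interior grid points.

99

By the shoelace formula, twice the signed area is |((-1)·(-15) − (-5)·(-2)) + ((-5)·(-2) − 6·(-15)) + (6·14 − 10·(-2)) + (10·(-2) − (-1)·14)| = 203, so the area is 101.5.
Summing gcd(|Δx|,|Δy|) over the edges gives the boundary count: gcd(4,13) + gcd(11,13) + gcd(4,16) + gcd(11,16) = 1+1+4+1 = 7.
Pick's theorem gives I = A − B/2 + 1 = 101.5 − 7/2 + 1 = 99.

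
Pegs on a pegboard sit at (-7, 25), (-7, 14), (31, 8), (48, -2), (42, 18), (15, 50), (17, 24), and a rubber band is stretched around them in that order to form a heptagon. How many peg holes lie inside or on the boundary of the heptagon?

Using the shoelace formula, 2A = |((-7)·14 − (-7)·25) + ((-7)·8 − 31·14) + (31·(-2) − 48·8) + (48·18 − 42·(-2)) + (42·50 − 15·18) + (15·24 − 17·50) + (17·25 − (-7)·24)| = 2022, so the area is 1011.
Summing gcd(|Δx|,|Δy|) over the edges gives the boundary count: gcd(0,11) + gcd(38,6) + gcd(17,10) + gcd(6,20) + gcd(27,32) + gcd(2,26) + gcd(24,1) = 11+2+1+2+1+2+1 = 20.
Pick's theorem gives I = A − B/2 + 1 = 1011 − 20/2 + 1 = 1002, so the closed region contains I + B = 1002 + 20 = 1022 lattice points.

1022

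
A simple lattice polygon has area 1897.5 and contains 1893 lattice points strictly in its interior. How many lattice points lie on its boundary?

11

Pick's theorem gives A = I + B/2 − 1, so B = 2(A − I + 1) = 2(1897.5 − 1893 + 1) = 11.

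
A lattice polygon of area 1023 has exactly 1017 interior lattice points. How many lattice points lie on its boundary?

14

Pick's theorem gives A = I + B/2 − 1, so B = 2(A − I + 1) = 2(1023 − 1017 + 1) = 14.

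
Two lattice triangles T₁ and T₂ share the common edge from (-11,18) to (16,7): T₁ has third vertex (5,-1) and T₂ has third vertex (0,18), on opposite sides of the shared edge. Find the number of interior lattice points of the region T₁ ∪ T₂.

223

The union is the simple quadrilateral with vertices (-11,18), (5,-1), (16,7), (0,18) in order.
The shoelace formula gives twice the area as |[(-11)·(-1) − 5·18] + [5·7 − 16·(-1)] + [16·18 − 0·7] + [0·18 − (-11)·18]| = 458, so the area is 229.
Summing gcd(|Δx|,|Δy|) over the edges gives the boundary count: gcd(16,19) + gcd(11,8) + gcd(16,11) + gcd(11,0) = 1+1+1+11 = 14.
By Pick's theorem I = A − B/2 + 1 = 229 − 14/2 + 1 = 223.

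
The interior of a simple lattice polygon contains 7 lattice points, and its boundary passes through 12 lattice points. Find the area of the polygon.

12

Pick's theorem states A = I + B/2 − 1, so A = 7 + 12/2 − 1 = 12.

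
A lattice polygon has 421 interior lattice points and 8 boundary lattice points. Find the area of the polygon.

Pick's theorem states A = I + B/2 − 1, so A = 421 + 8/2 − 1 = 424.

424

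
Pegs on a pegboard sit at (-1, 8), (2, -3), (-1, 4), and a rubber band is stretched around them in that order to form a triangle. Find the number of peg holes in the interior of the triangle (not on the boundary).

Using the shoelace formula, 2A = |[(-1)·(-3) − 2·8] + [2·4 − (-1)·(-3)] + [(-1)·8 − (-1)·4]| = 12, so the area is 6.
Summing gcd(|Δx|,|Δy|) over the edges gives the boundary count: gcd(3,11) + gcd(3,7) + gcd(0,4) = 1+1+4 = 6.
Pick's theorem gives I = A − B/2 + 1 = 6 − 6/2 + 1 = 4.

4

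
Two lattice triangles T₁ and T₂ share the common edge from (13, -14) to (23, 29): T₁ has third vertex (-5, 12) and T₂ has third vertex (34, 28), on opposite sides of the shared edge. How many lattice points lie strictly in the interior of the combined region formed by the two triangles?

The union is the simple quadrilateral with vertices (13, -14), (-5, 12), (23, 29), (34, 28) in order.
The shoelace formula gives twice the area as |[13·12 − (-5)·(-14)] + [(-5)·29 − 23·12] + [23·28 − 34·29] + [34·(-14) − 13·28]| = 1517, so the area is 758.5.
Summing gcd(|Δx|,|Δy|) over the edges gives the boundary count: gcd(18,26) + gcd(28,17) + gcd(11,1) + gcd(21,42) = 2+1+1+21 = 25.
By Pick's theorem I = A − B/2 + 1 = 758.5 − 25/2 + 1 = 747.

747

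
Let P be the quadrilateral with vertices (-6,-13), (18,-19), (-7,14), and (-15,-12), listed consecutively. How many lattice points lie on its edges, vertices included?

Summing gcd(|Δx|,|Δy|) over the edges gives the boundary count: gcd(24,6) + gcd(25,33) + gcd(8,26) + gcd(9,1) = 6+1+2+1 = 10.

10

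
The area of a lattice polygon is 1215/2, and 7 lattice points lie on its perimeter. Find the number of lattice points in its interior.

Pick's theorem A = I + B/2 − 1 rearranges to I = A − B/2 + 1 = 1215/2 − 7/2 + 1 = 605.

605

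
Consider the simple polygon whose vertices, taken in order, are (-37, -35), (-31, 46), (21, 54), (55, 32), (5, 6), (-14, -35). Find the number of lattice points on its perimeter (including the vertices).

35

Along each edge there are gcd(|Δx|,|Δy|)+1 lattice points, so counting each shared vertex once the boundary has gcd(6,81) + gcd(52,8) + gcd(34,22) + gcd(50,26) + gcd(19,41) + gcd(23,0) = 3+4+2+2+1+23 = 35.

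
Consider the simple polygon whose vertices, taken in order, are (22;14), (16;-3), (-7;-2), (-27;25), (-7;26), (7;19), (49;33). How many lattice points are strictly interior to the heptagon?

By the shoelace formula, twice the signed area is |[22·(-3) − 16·14] + [16·(-2) − (-7)·(-3)] + [(-7)·25 − (-27)·(-2)] + [(-27)·26 − (-7)·25] + [(-7)·19 − 7·26] + [7·33 − 49·19] + [49·14 − 22·33]| = 2154, so the area is 1077.
The number of boundary lattice points is Σ gcd(|Δx|,|Δy|) = gcd(6,17) + gcd(23,1) + gcd(20,27) + gcd(20,1) + gcd(14,7) + gcd(42,14) + gcd(27,19) = 1+1+1+1+7+14+1 = 26.
Pick's theorem gives I = A − B/2 + 1 = 1077 − 26/2 + 1 = 1065.

1065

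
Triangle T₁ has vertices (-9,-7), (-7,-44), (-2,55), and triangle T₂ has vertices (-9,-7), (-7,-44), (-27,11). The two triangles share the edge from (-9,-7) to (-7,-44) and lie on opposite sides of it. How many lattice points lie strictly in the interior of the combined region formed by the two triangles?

495

The union is the simple quadrilateral with vertices (-9,-7), (-2,55), (-7,-44), (-27,11) in order.
The shoelace formula gives twice the area as |[(-9)·55 − (-2)·(-7)] + [(-2)·(-44) − (-7)·55] + [(-7)·11 − (-27)·(-44)] + [(-27)·(-7) − (-9)·11]| = 1013, so the area is 1013/2.
Summing gcd(|Δx|,|Δy|) over the edges gives the boundary count: gcd(7,62) + gcd(5,99) + gcd(20,55) + gcd(18,18) = 1+1+5+18 = 25.
By Pick's theorem I = A − B/2 + 1 = 1013/2 − 25/2 + 1 = 495.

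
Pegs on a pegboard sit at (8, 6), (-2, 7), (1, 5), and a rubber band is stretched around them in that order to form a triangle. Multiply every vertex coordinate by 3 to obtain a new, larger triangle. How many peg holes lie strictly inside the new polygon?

Using the shoelace formula, 2A = |(8·7 − (-2)·6) + ((-2)·5 − 1·7) + (1·6 − 8·5)| = 17, so the area is 8.5.
Along each edge there are gcd(|Δx|,|Δy|)+1 lattice points, so counting each shared vertex once the boundary has gcd(10,1) + gcd(3,2) + gcd(7,1) = 1+1+1 = 3.
Scaling by 3 multiplies the area by 3² = 9 (so the new area is 76.5) and multiplies the boundary lattice-point count by 3, giving 9.
By Pick's theorem, the interior count of the dilated polygon is 76.5 − 9/2 + 1 = 73.

73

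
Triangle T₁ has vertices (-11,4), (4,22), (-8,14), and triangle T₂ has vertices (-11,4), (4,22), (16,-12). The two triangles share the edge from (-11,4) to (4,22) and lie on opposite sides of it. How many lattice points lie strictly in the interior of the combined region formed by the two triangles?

408

The union is the simple quadrilateral with vertices (-11,4), (-8,14), (4,22), (16,-12) in order.
The shoelace formula gives twice the area as |((-11)·14 − (-8)·4) + ((-8)·22 − 4·14) + (4·(-12) − 16·22) + (16·4 − (-11)·(-12))| = 822, so the area is 411.
The number of boundary lattice points is Σ gcd(|Δx|,|Δy|) = gcd(3,10) + gcd(12,8) + gcd(12,34) + gcd(27,16) = 1+4+2+1 = 8.
By Pick's theorem I = A − B/2 + 1 = 411 − 8/2 + 1 = 408.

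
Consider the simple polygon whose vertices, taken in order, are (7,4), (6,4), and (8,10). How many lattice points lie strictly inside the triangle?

2

The shoelace formula gives twice the area as |[7·4 − 6·4] + [6·10 − 8·4] + [8·4 − 7·10]| = 6, so the area is 3.
Summing gcd(|Δx|,|Δy|) over the edges gives the boundary count: gcd(1,0) + gcd(2,6) + gcd(1,6) = 1+2+1 = 4.
By Pick's theorem A = I + B/2 − 1, so I = 3 − 4/2 + 1 = 2.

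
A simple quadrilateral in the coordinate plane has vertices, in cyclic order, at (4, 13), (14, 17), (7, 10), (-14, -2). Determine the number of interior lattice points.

64

Using the shoelace formula, 2A = |[4·17 − 14·13] + [14·10 − 7·17] + [7·(-2) − (-14)·10] + [(-14)·13 − 4·(-2)]| = 141, so the area is 141/2.
Along each edge there are gcd(|Δx|,|Δy|)+1 lattice points, so counting each shared vertex once the boundary has gcd(10,4) + gcd(7,7) + gcd(21,12) + gcd(18,15) = 2+7+3+3 = 15.
By Pick's theorem A = I + B/2 − 1, so I = 141/2 − 15/2 + 1 = 64.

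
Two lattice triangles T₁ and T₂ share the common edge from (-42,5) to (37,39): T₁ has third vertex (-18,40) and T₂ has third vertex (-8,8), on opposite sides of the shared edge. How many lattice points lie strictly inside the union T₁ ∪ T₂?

The union is the simple quadrilateral with vertices (-42,5), (-18,40), (37,39), (-8,8) in order.
Using the shoelace formula, 2A = |((-42)·40 − (-18)·5) + ((-18)·39 − 37·40) + (37·8 − (-8)·39) + ((-8)·5 − (-42)·8)| = 2868, so the area is 1434.
The number of boundary lattice points is Σ gcd(|Δx|,|Δy|) = gcd(24,35) + gcd(55,1) + gcd(45,31) + gcd(34,3) = 1+1+1+1 = 4.
By Pick's theorem I = A − B/2 + 1 = 1434 − 4/2 + 1 = 1433.

1433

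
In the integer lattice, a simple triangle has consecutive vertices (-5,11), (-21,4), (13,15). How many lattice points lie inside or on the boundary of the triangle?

34

By the shoelace formula, twice the signed area is |[(-5)·4 − (-21)·11] + [(-21)·15 − 13·4] + [13·11 − (-5)·15]| = 62, so the area is 31.
Along each edge there are gcd(|Δx|,|Δy|)+1 lattice points, so counting each shared vertex once the boundary has gcd(16,7) + gcd(34,11) + gcd(18,4) = 1+1+2 = 4.
Pick's theorem gives I = A − B/2 + 1 = 31 − 4/2 + 1 = 30, so the closed region contains I + B = 30 + 4 = 34 lattice points.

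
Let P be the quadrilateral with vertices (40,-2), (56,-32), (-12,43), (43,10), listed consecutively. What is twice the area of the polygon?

Using the shoelace formula, 2A = |[40·(-32) − 56·(-2)] + [56·43 − (-12)·(-32)] + [(-12)·10 − 43·43] + [43·(-2) − 40·10]| = 1599, so the area is 799.5.

1599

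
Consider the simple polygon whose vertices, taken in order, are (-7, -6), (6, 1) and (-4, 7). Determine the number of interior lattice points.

By the shoelace formula, twice the signed area is |((-7)·1 − 6·(-6)) + (6·7 − (-4)·1) + ((-4)·(-6) − (-7)·7)| = 148, so the area is 74.
Summing gcd(|Δx|,|Δy|) over the edges gives the boundary count: gcd(13,7) + gcd(10,6) + gcd(3,13) = 1+2+1 = 4.
By Pick's theorem A = I + B/2 − 1, so I = 74 − 4/2 + 1 = 73.

73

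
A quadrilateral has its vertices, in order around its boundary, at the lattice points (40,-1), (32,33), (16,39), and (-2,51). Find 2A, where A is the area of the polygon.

The shoelace formula gives twice the area as |(40·33 − 32·(-1)) + (32·39 − 16·33) + (16·51 − (-2)·39) + ((-2)·(-1) − 40·51)| = 928, so the area is 464.

928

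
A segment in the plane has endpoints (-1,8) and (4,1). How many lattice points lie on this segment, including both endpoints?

The number of lattice points on a segment between lattice points is gcd(|Δx|,|Δy|) + 1 = gcd(5,7) + 1 = 1 + 1 = 2.

2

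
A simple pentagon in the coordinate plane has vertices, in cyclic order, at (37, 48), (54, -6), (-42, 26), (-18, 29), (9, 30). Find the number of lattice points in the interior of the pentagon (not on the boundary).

1927

Using the shoelace formula, 2A = |(37·(-6) − 54·48) + (54·26 − (-42)·(-6)) + ((-42)·29 − (-18)·26) + ((-18)·30 − 9·29) + (9·48 − 37·30)| = 3891, so the area is 1945.5.
Along each edge there are gcd(|Δx|,|Δy|)+1 lattice points, so counting each shared vertex once the boundary has gcd(17,54) + gcd(96,32) + gcd(24,3) + gcd(27,1) + gcd(28,18) = 1+32+3+1+2 = 39.
Pick's theorem gives I = A − B/2 + 1 = 1945.5 − 39/2 + 1 = 1927.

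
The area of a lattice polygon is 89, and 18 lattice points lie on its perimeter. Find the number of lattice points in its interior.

81

Pick's theorem A = I + B/2 − 1 rearranges to I = A − B/2 + 1 = 89 − 18/2 + 1 = 81.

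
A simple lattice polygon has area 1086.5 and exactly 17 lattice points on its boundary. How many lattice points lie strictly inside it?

1079

Pick's theorem A = I + B/2 − 1 rearranges to I = A − B/2 + 1 = 1086.5 − 17/2 + 1 = 1079.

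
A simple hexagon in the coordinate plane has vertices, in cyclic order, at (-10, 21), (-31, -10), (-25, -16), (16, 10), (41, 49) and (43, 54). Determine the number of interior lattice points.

1459

The shoelace formula gives twice the area as |[(-10)·(-10) − (-31)·21] + [(-31)·(-16) − (-25)·(-10)] + [(-25)·10 − 16·(-16)] + [16·49 − 41·10] + [41·54 − 43·49] + [43·21 − (-10)·54]| = 2927, so the area is 2927/2.
Along each edge there are gcd(|Δx|,|Δy|)+1 lattice points, so counting each shared vertex once the boundary has gcd(21,31) + gcd(6,6) + gcd(41,26) + gcd(25,39) + gcd(2,5) + gcd(53,33) = 1+6+1+1+1+1 = 11.
Pick's theorem gives I = A − B/2 + 1 = 2927/2 − 11/2 + 1 = 1459.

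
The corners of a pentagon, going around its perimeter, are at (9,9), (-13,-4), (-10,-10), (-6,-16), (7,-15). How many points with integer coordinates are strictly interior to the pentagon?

By the shoelace formula, twice the signed area is |[9·(-4) − (-13)·9] + [(-13)·(-10) − (-10)·(-4)] + [(-10)·(-16) − (-6)·(-10)] + [(-6)·(-15) − 7·(-16)] + [7·9 − 9·(-15)]| = 671, so the area is 335.5.
Summing gcd(|Δx|,|Δy|) over the edges gives the boundary count: gcd(22,13) + gcd(3,6) + gcd(4,6) + gcd(13,1) + gcd(2,24) = 1+3+2+1+2 = 9.
Pick's theorem gives I = A − B/2 + 1 = 335.5 − 9/2 + 1 = 332.

332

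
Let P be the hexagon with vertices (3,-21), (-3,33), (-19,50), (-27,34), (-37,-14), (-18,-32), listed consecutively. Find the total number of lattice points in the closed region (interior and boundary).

2140

By the shoelace formula, twice the signed area is |(3·33 − (-3)·(-21)) + ((-3)·50 − (-19)·33) + ((-19)·34 − (-27)·50) + ((-27)·(-14) − (-37)·34) + ((-37)·(-32) − (-18)·(-14)) + ((-18)·(-21) − 3·(-32))| = 4259, so the area is 2129.5.
Summing gcd(|Δx|,|Δy|) over the edges gives the boundary count: gcd(6,54) + gcd(16,17) + gcd(8,16) + gcd(10,48) + gcd(19,18) + gcd(21,11) = 6+1+8+2+1+1 = 19.
Pick's theorem gives I = A − B/2 + 1 = 2129.5 − 19/2 + 1 = 2121, so the closed region contains I + B = 2121 + 19 = 2140 lattice points.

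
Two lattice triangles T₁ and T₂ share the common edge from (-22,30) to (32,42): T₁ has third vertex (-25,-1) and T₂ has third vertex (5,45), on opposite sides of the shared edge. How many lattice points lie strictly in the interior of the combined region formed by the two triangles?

The union is the simple quadrilateral with vertices (-22,30), (-25,-1), (32,42), (5,45) in order.
By the shoelace formula, twice the signed area is |[(-22)·(-1) − (-25)·30] + [(-25)·42 − 32·(-1)] + [32·45 − 5·42] + [5·30 − (-22)·45]| = 2124, so the area is 1062.
The number of boundary lattice points is Σ gcd(|Δx|,|Δy|) = gcd(3,31) + gcd(57,43) + gcd(27,3) + gcd(27,15) = 1+1+3+3 = 8.
By Pick's theorem I = A − B/2 + 1 = 1062 − 8/2 + 1 = 1059.

1059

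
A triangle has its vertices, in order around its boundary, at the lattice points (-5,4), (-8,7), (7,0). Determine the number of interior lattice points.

By the shoelace formula, twice the signed area is |[(-5)·7 − (-8)·4] + [(-8)·0 − 7·7] + [7·4 − (-5)·0]| = 24, so the area is 12.
Along each edge there are gcd(|Δx|,|Δy|)+1 lattice points, so counting each shared vertex once the boundary has gcd(3,3) + gcd(15,7) + gcd(12,4) = 3+1+4 = 8.
By Pick's theorem A = I + B/2 − 1, so I = 12 − 8/2 + 1 = 9.

9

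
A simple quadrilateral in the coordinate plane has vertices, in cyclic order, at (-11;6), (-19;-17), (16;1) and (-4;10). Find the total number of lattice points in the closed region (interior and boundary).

405

Using the shoelace formula, 2A = |((-11)·(-17) − (-19)·6) + ((-19)·1 − 16·(-17)) + (16·10 − (-4)·1) + ((-4)·6 − (-11)·10)| = 804, so the area is 402.
The number of boundary lattice points is Σ gcd(|Δx|,|Δy|) = gcd(8,23) + gcd(35,18) + gcd(20,9) + gcd(7,4) = 1+1+1+1 = 4.
Pick's theorem gives I = A − B/2 + 1 = 402 − 4/2 + 1 = 401, so the closed region contains I + B = 401 + 4 = 405 lattice points.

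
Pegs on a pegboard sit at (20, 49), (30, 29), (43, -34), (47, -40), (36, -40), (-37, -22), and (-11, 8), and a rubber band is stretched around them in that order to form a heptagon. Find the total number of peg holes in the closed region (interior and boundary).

The shoelace formula gives twice the area as |(20·29 − 30·49) + (30·(-34) − 43·29) + (43·(-40) − 47·(-34)) + (47·(-40) − 36·(-40)) + (36·(-22) − (-37)·(-40)) + ((-37)·8 − (-11)·(-22)) + ((-11)·49 − 20·8)| = 7228, so the area is 3614.
Along each edge there are gcd(|Δx|,|Δy|)+1 lattice points, so counting each shared vertex once the boundary has gcd(10,20) + gcd(13,63) + gcd(4,6) + gcd(11,0) + gcd(73,18) + gcd(26,30) + gcd(31,41) = 10+1+2+11+1+2+1 = 28.
Pick's theorem gives I = A − B/2 + 1 = 3614 − 28/2 + 1 = 3601, so the closed region contains I + B = 3601 + 28 = 3629 lattice points.

3629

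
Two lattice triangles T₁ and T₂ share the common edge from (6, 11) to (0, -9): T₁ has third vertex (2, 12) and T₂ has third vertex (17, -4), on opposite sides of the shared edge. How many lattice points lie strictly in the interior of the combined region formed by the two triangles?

The union is the simple quadrilateral with vertices (6, 11), (2, 12), (0, -9), (17, -4) in order.
The shoelace formula gives twice the area as |(6·12 − 2·11) + (2·(-9) − 0·12) + (0·(-4) − 17·(-9)) + (17·11 − 6·(-4))| = 396, so the area is 198.
Summing gcd(|Δx|,|Δy|) over the edges gives the boundary count: gcd(4,1) + gcd(2,21) + gcd(17,5) + gcd(11,15) = 1+1+1+1 = 4.
By Pick's theorem I = A − B/2 + 1 = 198 − 4/2 + 1 = 197.

197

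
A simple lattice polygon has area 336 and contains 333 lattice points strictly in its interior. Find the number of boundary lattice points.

8

Pick's theorem gives A = I + B/2 − 1, so B = 2(A − I + 1) = 2(336 − 333 + 1) = 8.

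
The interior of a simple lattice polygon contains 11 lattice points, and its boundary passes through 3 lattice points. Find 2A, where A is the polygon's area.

23

By Pick's theorem, A = I + B/2 − 1 = 11 + 3/2 − 1 = 23/2.
Hence 2A = 23.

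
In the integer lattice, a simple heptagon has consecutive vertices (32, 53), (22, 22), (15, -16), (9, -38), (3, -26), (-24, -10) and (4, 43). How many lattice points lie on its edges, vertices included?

The number of boundary lattice points is Σ gcd(|Δx|,|Δy|) = gcd(10,31) + gcd(7,38) + gcd(6,22) + gcd(6,12) + gcd(27,16) + gcd(28,53) + gcd(28,10) = 1+1+2+6+1+1+2 = 14.

14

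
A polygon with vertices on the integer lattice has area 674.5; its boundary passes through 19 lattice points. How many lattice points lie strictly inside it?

From Pick's theorem, I = A − B/2 + 1 = 674.5 − 19/2 + 1 = 666.

666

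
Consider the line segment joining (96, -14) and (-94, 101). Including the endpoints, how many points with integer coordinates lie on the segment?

6

The number of lattice points on a segment between lattice points is gcd(|Δx|,|Δy|) + 1 = gcd(190,115) + 1 = 5 + 1 = 6.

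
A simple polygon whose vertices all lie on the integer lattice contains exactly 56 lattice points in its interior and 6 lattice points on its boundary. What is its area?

By Pick's theorem, A = I + B/2 − 1 = 56 + 6/2 − 1 = 58.

58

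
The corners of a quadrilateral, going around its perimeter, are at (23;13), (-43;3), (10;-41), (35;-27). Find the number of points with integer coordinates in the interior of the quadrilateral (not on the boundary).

2298

The shoelace formula gives twice the area as |[23·3 − (-43)·13] + [(-43)·(-41) − 10·3] + [10·(-27) − 35·(-41)] + [35·13 − 23·(-27)]| = 4602, so the area is 2301.
The number of boundary lattice points is Σ gcd(|Δx|,|Δy|) = gcd(66,10) + gcd(53,44) + gcd(25,14) + gcd(12,40) = 2+1+1+4 = 8.
By Pick's theorem A = I + B/2 − 1, so I = 2301 − 8/2 + 1 = 2298.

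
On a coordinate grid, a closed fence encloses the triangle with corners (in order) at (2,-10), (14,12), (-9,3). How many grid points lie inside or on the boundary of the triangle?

202

The shoelace formula gives twice the area as |(2·12 − 14·(-10)) + (14·3 − (-9)·12) + ((-9)·(-10) − 2·3)| = 398, so the area is 199.
Along each edge there are gcd(|Δx|,|Δy|)+1 lattice points, so counting each shared vertex once the boundary has gcd(12,22) + gcd(23,9) + gcd(11,13) = 2+1+1 = 4.
Pick's theorem gives I = A − B/2 + 1 = 199 − 4/2 + 1 = 198, so the closed region contains I + B = 198 + 4 = 202 lattice points.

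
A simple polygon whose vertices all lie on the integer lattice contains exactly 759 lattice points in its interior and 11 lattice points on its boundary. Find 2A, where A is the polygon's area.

1527

By Pick's theorem, A = I + B/2 − 1 = 759 + 11/2 − 1 = 1527/2.
Hence 2A = 1527.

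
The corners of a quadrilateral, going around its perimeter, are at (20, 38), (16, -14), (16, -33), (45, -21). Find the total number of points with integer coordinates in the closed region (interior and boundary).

The shoelace formula gives twice the area as |(20·(-14) − 16·38) + (16·(-33) − 16·(-14)) + (16·(-21) − 45·(-33)) + (45·38 − 20·(-21))| = 2087, so the area is 1043.5.
Along each edge there are gcd(|Δx|,|Δy|)+1 lattice points, so counting each shared vertex once the boundary has gcd(4,52) + gcd(0,19) + gcd(29,12) + gcd(25,59) = 4+19+1+1 = 25.
Pick's theorem gives I = A − B/2 + 1 = 1043.5 − 25/2 + 1 = 1032, so the closed region contains I + B = 1032 + 25 = 1057 lattice points.

1057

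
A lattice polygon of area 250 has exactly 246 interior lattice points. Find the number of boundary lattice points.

10

Pick's theorem gives A = I + B/2 − 1, so B = 2(A − I + 1) = 2(250 − 246 + 1) = 10.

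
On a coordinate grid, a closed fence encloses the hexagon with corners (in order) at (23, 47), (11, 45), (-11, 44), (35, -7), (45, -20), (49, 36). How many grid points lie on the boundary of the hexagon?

Summing gcd(|Δx|,|Δy|) over the edges gives the boundary count: gcd(12,2) + gcd(22,1) + gcd(46,51) + gcd(10,13) + gcd(4,56) + gcd(26,11) = 2+1+1+1+4+1 = 10.

10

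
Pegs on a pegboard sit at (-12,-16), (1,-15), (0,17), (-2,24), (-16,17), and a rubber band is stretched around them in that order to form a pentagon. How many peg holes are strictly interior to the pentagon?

Using the shoelace formula, 2A = |((-12)·(-15) − 1·(-16)) + (1·17 − 0·(-15)) + (0·24 − (-2)·17) + ((-2)·17 − (-16)·24) + ((-16)·(-16) − (-12)·17)| = 1057, so the area is 528.5.
Along each edge there are gcd(|Δx|,|Δy|)+1 lattice points, so counting each shared vertex once the boundary has gcd(13,1) + gcd(1,32) + gcd(2,7) + gcd(14,7) + gcd(4,33) = 1+1+1+7+1 = 11.
Pick's theorem gives I = A − B/2 + 1 = 528.5 − 11/2 + 1 = 524.

524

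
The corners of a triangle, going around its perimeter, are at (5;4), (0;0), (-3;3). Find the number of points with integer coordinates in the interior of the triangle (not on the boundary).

12

By the shoelace formula, twice the signed area is |[5·0 − 0·4] + [0·3 − (-3)·0] + [(-3)·4 − 5·3]| = 27, so the area is 13.5.
Along each edge there are gcd(|Δx|,|Δy|)+1 lattice points, so counting each shared vertex once the boundary has gcd(5,4) + gcd(3,3) + gcd(8,1) = 1+3+1 = 5.
By Pick's theorem A = I + B/2 − 1, so I = 13.5 − 5/2 + 1 = 12.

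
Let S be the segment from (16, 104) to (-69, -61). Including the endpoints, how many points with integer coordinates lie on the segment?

The number of lattice points on a segment between lattice points is gcd(|Δx|,|Δy|) + 1 = gcd(85,165) + 1 = 5 + 1 = 6.

6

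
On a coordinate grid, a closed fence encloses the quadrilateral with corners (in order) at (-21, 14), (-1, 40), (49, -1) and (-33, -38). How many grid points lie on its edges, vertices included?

8

The number of boundary lattice points is Σ gcd(|Δx|,|Δy|) = gcd(20,26) + gcd(50,41) + gcd(82,37) + gcd(12,52) = 2+1+1+4 = 8.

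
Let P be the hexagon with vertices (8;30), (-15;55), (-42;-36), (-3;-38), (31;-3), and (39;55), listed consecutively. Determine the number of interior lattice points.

4481

The shoelace formula gives twice the area as |(8·55 − (-15)·30) + ((-15)·(-36) − (-42)·55) + ((-42)·(-38) − (-3)·(-36)) + ((-3)·(-3) − 31·(-38)) + (31·55 − 39·(-3)) + (39·30 − 8·55)| = 8967, so the area is 4483.5.
Summing gcd(|Δx|,|Δy|) over the edges gives the boundary count: gcd(23,25) + gcd(27,91) + gcd(39,2) + gcd(34,35) + gcd(8,58) + gcd(31,25) = 1+1+1+1+2+1 = 7.
By Pick's theorem A = I + B/2 − 1, so I = 4483.5 − 7/2 + 1 = 4481.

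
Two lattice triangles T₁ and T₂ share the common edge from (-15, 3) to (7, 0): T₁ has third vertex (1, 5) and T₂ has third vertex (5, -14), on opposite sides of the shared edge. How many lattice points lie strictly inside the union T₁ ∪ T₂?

The union is the simple quadrilateral with vertices (-15, 3), (1, 5), (7, 0), (5, -14) in order.
By the shoelace formula, twice the signed area is |((-15)·5 − 1·3) + (1·0 − 7·5) + (7·(-14) − 5·0) + (5·3 − (-15)·(-14))| = 406, so the area is 203.
Along each edge there are gcd(|Δx|,|Δy|)+1 lattice points, so counting each shared vertex once the boundary has gcd(16,2) + gcd(6,5) + gcd(2,14) + gcd(20,17) = 2+1+2+1 = 6.
By Pick's theorem I = A − B/2 + 1 = 203 − 6/2 + 1 = 201.

201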